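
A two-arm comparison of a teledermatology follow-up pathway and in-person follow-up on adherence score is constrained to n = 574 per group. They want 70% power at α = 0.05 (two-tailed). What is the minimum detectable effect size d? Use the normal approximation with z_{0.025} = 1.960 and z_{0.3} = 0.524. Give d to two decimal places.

For two independent groups of n = 574 each: d_min = (z_{α/2} + z_β)·√(2/n).
z-sum = 1.960 + 0.524 = 2.484.
d_min = 2.484 × √(2/574) = 2.484 × 0.0590 = 0.147.

d_min ≈ 0.15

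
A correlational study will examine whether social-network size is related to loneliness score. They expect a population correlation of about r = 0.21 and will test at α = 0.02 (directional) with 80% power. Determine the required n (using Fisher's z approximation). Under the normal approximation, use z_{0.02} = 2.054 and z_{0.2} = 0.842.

n = 188

Fisher's z: C = ½·ln((1+r)/(1−r)) = ½·ln(1.5316) = 0.2132.
n = ((z_{α} + z_β)/C)² + 3.
(2.054 + 0.842) / 0.2132 = 2.896 / 0.2132 = 13.583.
n = 13.583² + 3 = 184.51 + 3 = 187.5.
Round up.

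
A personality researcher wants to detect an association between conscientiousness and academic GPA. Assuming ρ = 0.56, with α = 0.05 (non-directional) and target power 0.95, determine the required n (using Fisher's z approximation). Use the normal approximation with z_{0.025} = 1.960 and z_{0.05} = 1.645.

n = 36

Fisher's z: C = ½·ln((1+r)/(1−r)) = ½·ln(3.5455) = 0.6328.
n = ((z_{α/2} + z_β)/C)² + 3.
(1.960 + 1.645) / 0.6328 = 3.605 / 0.6328 = 5.697.
n = 5.697² + 3 = 32.45 + 3 = 35.5.
Round up.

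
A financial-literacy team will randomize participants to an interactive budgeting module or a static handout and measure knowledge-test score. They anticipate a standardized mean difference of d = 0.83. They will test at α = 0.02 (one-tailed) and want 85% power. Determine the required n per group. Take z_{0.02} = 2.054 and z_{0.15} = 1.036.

n = 28 per group

For two independent groups with equal n: n = 2·((z_{α} + z_β) / d)².
z_{α} + z_β = 2.054 + 1.036 = 3.090.
n = 2 × (3.090 / 0.83)² = 2 × 3.723² = 2 × 13.86 = 27.7.
Round up to the next whole participant.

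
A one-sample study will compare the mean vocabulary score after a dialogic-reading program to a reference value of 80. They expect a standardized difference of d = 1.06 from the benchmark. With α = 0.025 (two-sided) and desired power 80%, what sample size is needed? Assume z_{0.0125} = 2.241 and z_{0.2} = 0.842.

For a one-sample test: n = ((z_{α/2} + z_β) / d)².
z_{α/2} + z_β = 2.241 + 0.842 = 3.083.
n = (3.083 / 1.06)² = 2.908² = 8.46.
Round up.

n = 9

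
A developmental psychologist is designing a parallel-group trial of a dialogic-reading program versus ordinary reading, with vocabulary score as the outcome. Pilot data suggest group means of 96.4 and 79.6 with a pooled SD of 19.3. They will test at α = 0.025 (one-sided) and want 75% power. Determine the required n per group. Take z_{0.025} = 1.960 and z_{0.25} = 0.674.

n = 19 per group

Cohen's d = |M₁ − M₂| / SD_pooled = |96.4 − 79.6| / 19.3 = 16.8 / 19.3 = 0.870.
For two independent groups with equal n: n = 2·((z_{α} + z_β) / d)².
z_{α} + z_β = 1.960 + 0.674 = 2.634.
n = 2 × (2.634 / 0.870)² = 2 × 3.028² = 2 × 9.17 = 18.3.
Round up to the next whole participant.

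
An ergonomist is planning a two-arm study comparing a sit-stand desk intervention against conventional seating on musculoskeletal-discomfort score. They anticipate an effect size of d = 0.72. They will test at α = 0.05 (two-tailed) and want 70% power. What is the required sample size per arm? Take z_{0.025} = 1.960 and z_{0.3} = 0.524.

For two independent groups with equal n: n = 2·((z_{α/2} + z_β) / d)².
z_{α/2} + z_β = 1.960 + 0.524 = 2.484.
n = 2 × (2.484 / 0.72)² = 2 × 3.450² = 2 × 11.90 = 23.8.
Round up to the next whole participant.

n = 24 per group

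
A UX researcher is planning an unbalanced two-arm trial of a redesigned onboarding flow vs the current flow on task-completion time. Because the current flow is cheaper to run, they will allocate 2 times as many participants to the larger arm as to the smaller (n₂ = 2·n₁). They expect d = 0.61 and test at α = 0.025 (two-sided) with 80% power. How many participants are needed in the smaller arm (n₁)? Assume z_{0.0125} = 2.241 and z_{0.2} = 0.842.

n₁ = 39

With allocation ratio k = n₂/n₁ = 2, Var(x̄₁−x̄₂) = σ²(1/n₁ + 1/(k·n₁)) = σ²·(k+1)/(k·n₁).
So n₁ = (1 + 1/k)·((z_{α/2} + z_β)/d)² = 1.500 × (3.083/0.61)².
n₁ = 1.500 × 25.54 = 38.3.
Round up: n₁ = 39, giving n₂ = 2 × 39 = 78.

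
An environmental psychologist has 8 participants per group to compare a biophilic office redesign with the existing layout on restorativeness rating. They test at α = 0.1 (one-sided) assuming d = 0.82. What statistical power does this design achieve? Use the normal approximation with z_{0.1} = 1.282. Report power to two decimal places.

For two equal groups, power = Φ(d·√(n/2) − z_{α}).
d·√(n/2) = 0.82 × √(8/2) = 0.82 × 2.000 = 1.640.
z_β = 1.640 − 1.282 = 0.358.
Power = Φ(0.358) = 0.640.

power ≈ 0.64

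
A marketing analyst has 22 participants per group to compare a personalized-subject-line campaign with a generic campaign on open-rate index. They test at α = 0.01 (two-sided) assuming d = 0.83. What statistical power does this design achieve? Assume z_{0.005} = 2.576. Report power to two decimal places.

For two equal groups, power = Φ(d·√(n/2) − z_{α/2}).
d·√(n/2) = 0.83 × √(22/2) = 0.83 × 3.317 = 2.753.
z_β = 2.753 − 2.576 = 0.177.
Power = Φ(0.177) = 0.570.

power ≈ 0.57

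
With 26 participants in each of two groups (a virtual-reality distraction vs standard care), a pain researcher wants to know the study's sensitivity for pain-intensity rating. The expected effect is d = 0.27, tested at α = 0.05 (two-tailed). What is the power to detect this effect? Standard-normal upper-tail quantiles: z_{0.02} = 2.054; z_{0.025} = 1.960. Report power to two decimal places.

power ≈ 0.16

For two equal groups, power = Φ(d·√(n/2) − z_{α/2}).
d·√(n/2) = 0.27 × √(26/2) = 0.27 × 3.606 = 0.973.
z_β = 0.973 − 1.960 = -0.987.
Power = Φ(-0.987) = 0.162.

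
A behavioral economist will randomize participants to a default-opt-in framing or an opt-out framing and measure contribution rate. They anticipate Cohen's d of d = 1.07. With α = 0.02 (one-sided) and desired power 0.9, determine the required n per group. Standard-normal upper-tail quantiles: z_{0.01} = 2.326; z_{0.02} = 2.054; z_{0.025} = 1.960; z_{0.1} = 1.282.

For two independent groups with equal n: n = 2·((z_{α} + z_β) / d)².
z_{α} + z_β = 2.054 + 1.282 = 3.336.
n = 2 × (3.336 / 1.07)² = 2 × 3.118² = 2 × 9.72 = 19.4.
Round up to the next whole participant.

n = 20 per group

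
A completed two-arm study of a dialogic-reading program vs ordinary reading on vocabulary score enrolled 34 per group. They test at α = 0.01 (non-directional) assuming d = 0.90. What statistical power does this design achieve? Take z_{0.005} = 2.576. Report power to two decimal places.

power ≈ 0.87

For two equal groups, power = Φ(d·√(n/2) − z_{α/2}).
d·√(n/2) = 0.90 × √(34/2) = 0.90 × 4.123 = 3.711.
z_β = 3.711 − 2.576 = 1.135.
Power = Φ(1.135) = 0.872.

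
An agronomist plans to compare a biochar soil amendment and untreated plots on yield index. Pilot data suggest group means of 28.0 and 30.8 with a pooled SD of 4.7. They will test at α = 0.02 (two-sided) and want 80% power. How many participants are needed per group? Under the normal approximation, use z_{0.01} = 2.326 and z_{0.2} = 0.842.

Cohen's d = |M₁ − M₂| / SD_pooled = |28.0 − 30.8| / 4.7 = 2.8 / 4.7 = 0.596.
For two independent groups with equal n: n = 2·((z_{α/2} + z_β) / d)².
z_{α/2} + z_β = 2.326 + 0.842 = 3.168.
n = 2 × (3.168 / 0.596)² = 2 × 5.315² = 2 × 28.25 = 56.5.
Round up to the next whole participant.

n = 57 per group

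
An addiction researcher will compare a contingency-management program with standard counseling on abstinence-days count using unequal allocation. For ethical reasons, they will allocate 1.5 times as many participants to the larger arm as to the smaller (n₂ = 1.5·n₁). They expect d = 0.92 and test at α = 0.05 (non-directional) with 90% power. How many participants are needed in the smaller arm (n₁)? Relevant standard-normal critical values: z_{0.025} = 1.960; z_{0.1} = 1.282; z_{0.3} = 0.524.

With allocation ratio k = n₂/n₁ = 1.5, Var(x̄₁−x̄₂) = σ²(1/n₁ + 1/(k·n₁)) = σ²·(k+1)/(k·n₁).
So n₁ = (1 + 1/k)·((z_{α/2} + z_β)/d)² = 1.667 × (3.242/0.92)².
n₁ = 1.667 × 12.42 = 20.7.
Round up: n₁ = 21, giving n₂ = ⌈1.5 × 21⌉ = ⌈31.5⌉ = 32.

n₁ = 21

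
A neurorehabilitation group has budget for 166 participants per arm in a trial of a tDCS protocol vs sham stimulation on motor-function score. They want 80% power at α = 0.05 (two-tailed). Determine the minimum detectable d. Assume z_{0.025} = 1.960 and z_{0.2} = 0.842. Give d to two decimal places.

For two independent groups of n = 166 each: d_min = (z_{α/2} + z_β)·√(2/n).
z-sum = 1.960 + 0.842 = 2.802.
d_min = 2.802 × √(2/166) = 2.802 × 0.1098 = 0.308.

d_min ≈ 0.31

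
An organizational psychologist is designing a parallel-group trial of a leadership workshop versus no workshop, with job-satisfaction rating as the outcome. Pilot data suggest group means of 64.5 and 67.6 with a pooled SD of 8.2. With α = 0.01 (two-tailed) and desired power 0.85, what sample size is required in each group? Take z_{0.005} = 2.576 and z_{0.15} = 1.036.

Cohen's d = |M₁ − M₂| / SD_pooled = |64.5 − 67.6| / 8.2 = 3.1 / 8.2 = 0.378.
For two independent groups with equal n: n = 2·((z_{α/2} + z_β) / d)².
z_{α/2} + z_β = 2.576 + 1.036 = 3.612.
n = 2 × (3.612 / 0.378)² = 2 × 9.556² = 2 × 91.31 = 182.6.
Round up to the next whole participant.

n = 183 per group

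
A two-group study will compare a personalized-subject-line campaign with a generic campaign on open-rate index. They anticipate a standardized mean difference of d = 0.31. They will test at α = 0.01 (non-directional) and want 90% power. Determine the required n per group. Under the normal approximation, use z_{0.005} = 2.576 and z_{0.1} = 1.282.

For two independent groups with equal n: n = 2·((z_{α/2} + z_β) / d)².
z_{α/2} + z_β = 2.576 + 1.282 = 3.858.
n = 2 × (3.858 / 0.31)² = 2 × 12.445² = 2 × 154.88 = 309.8.
Round up to the next whole participant.

n = 310 per group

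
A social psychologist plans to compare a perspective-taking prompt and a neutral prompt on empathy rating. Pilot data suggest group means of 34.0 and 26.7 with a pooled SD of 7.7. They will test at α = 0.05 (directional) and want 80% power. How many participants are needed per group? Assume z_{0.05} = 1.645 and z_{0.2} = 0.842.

Cohen's d = |M₁ − M₂| / SD_pooled = |34.0 − 26.7| / 7.7 = 7.3 / 7.7 = 0.948.
For two independent groups with equal n: n = 2·((z_{α} + z_β) / d)².
z_{α} + z_β = 1.645 + 0.842 = 2.487.
n = 2 × (2.487 / 0.948)² = 2 × 2.623² = 2 × 6.88 = 13.8.
Round up to the next whole participant.

n = 14 per group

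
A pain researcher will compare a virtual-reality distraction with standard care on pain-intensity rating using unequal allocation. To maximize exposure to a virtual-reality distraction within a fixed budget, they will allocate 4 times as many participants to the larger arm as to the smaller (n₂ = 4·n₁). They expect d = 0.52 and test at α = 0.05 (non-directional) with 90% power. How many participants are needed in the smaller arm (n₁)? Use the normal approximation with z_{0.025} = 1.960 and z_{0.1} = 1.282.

With allocation ratio k = n₂/n₁ = 4, Var(x̄₁−x̄₂) = σ²(1/n₁ + 1/(k·n₁)) = σ²·(k+1)/(k·n₁).
So n₁ = (1 + 1/k)·((z_{α/2} + z_β)/d)² = 1.250 × (3.242/0.52)².
n₁ = 1.250 × 38.87 = 48.6.
Round up: n₁ = 49, giving n₂ = 4 × 49 = 196.

n₁ = 49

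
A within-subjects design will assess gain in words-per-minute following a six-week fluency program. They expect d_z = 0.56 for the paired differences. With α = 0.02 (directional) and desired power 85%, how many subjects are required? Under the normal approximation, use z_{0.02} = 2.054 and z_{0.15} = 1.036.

n = 31 pairs

For a paired (one-sample on differences) test: n = ((z_{α} + z_β) / d)².
z_{α} + z_β = 2.054 + 1.036 = 3.090.
n = (3.090 / 0.56)² = 5.518² = 30.45.
Round up.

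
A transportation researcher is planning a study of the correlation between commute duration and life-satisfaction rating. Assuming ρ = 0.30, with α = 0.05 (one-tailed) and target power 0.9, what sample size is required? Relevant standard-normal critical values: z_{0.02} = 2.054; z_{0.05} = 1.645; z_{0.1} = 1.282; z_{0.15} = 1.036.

n = 93

Fisher's z: C = ½·ln((1+r)/(1−r)) = ½·ln(1.8571) = 0.3095.
n = ((z_{α} + z_β)/C)² + 3.
(1.645 + 1.282) / 0.3095 = 2.927 / 0.3095 = 9.457.
n = 9.457² + 3 = 89.44 + 3 = 92.4.
Round up.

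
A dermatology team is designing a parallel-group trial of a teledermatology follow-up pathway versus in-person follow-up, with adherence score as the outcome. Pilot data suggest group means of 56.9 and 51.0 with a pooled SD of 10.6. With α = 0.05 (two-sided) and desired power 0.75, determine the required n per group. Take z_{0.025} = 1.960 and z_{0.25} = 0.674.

n = 45 per group

Cohen's d = |M₁ − M₂| / SD_pooled = |56.9 − 51.0| / 10.6 = 5.9 / 10.6 = 0.557.
For two independent groups with equal n: n = 2·((z_{α/2} + z_β) / d)².
z_{α/2} + z_β = 1.960 + 0.674 = 2.634.
n = 2 × (2.634 / 0.557)² = 2 × 4.729² = 2 × 22.36 = 44.7.
Round up to the next whole participant.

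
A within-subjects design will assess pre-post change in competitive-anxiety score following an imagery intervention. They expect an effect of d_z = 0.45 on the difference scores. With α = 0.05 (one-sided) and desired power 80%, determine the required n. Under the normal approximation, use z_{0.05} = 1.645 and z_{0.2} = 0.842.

n = 31 pairs

For a paired (one-sample on differences) test: n = ((z_{α} + z_β) / d)².
z_{α} + z_β = 1.645 + 0.842 = 2.487.
n = (2.487 / 0.45)² = 5.527² = 30.54.
Round up.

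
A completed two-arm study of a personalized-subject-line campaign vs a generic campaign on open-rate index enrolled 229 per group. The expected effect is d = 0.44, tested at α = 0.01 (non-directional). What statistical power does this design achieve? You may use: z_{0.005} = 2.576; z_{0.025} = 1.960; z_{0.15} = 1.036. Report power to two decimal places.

For two equal groups, power = Φ(d·√(n/2) − z_{α/2}).
d·√(n/2) = 0.44 × √(229/2) = 0.44 × 10.700 = 4.708.
z_β = 4.708 − 2.576 = 2.132.
Power = Φ(2.132) = 0.984.

power ≈ 0.98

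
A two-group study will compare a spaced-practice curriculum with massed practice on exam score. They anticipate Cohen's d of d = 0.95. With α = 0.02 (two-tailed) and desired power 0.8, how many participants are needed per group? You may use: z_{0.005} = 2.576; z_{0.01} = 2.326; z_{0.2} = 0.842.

For two independent groups with equal n: n = 2·((z_{α/2} + z_β) / d)².
z_{α/2} + z_β = 2.326 + 0.842 = 3.168.
n = 2 × (3.168 / 0.95)² = 2 × 3.335² = 2 × 11.12 = 22.2.
Round up to the next whole participant.

n = 23 per group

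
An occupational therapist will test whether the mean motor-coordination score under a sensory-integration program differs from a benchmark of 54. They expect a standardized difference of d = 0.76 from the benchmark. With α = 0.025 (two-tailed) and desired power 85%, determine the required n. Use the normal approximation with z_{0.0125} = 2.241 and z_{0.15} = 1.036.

n = 19

For a one-sample test: n = ((z_{α/2} + z_β) / d)².
z_{α/2} + z_β = 2.241 + 1.036 = 3.277.
n = (3.277 / 0.76)² = 4.312² = 18.59.
Round up.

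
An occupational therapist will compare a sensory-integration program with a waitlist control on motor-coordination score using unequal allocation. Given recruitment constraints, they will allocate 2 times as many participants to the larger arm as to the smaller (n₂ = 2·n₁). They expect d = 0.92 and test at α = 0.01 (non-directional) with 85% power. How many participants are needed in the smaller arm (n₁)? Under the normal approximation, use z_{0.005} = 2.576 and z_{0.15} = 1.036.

With allocation ratio k = n₂/n₁ = 2, Var(x̄₁−x̄₂) = σ²(1/n₁ + 1/(k·n₁)) = σ²·(k+1)/(k·n₁).
So n₁ = (1 + 1/k)·((z_{α/2} + z_β)/d)² = 1.500 × (3.612/0.92)².
n₁ = 1.500 × 15.41 = 23.1.
Round up: n₁ = 24, giving n₂ = 2 × 24 = 48.

n₁ = 24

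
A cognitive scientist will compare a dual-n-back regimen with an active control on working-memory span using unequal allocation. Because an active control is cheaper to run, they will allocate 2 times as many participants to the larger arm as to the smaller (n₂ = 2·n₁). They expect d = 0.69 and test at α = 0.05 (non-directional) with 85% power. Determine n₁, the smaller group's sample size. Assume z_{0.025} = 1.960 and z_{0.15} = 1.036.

n₁ = 29

With allocation ratio k = n₂/n₁ = 2, Var(x̄₁−x̄₂) = σ²(1/n₁ + 1/(k·n₁)) = σ²·(k+1)/(k·n₁).
So n₁ = (1 + 1/k)·((z_{α/2} + z_β)/d)² = 1.500 × (2.996/0.69)².
n₁ = 1.500 × 18.85 = 28.3.
Round up: n₁ = 29, giving n₂ = 2 × 29 = 58.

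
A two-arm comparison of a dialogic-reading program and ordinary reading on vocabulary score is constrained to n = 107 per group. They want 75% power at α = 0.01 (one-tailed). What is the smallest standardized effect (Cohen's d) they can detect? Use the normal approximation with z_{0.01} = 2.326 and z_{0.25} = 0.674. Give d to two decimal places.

d_min ≈ 0.41

For two independent groups of n = 107 each: d_min = (z_{α} + z_β)·√(2/n).
z-sum = 2.326 + 0.674 = 3.000.
d_min = 3.000 × √(2/107) = 3.000 × 0.1367 = 0.410.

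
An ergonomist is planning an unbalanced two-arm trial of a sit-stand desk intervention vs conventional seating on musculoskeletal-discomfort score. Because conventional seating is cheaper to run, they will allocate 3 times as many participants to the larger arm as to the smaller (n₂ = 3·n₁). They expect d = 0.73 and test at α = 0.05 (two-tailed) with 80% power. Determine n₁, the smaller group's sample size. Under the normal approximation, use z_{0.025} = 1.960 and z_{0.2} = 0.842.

With allocation ratio k = n₂/n₁ = 3, Var(x̄₁−x̄₂) = σ²(1/n₁ + 1/(k·n₁)) = σ²·(k+1)/(k·n₁).
So n₁ = (1 + 1/k)·((z_{α/2} + z_β)/d)² = 1.333 × (2.802/0.73)².
n₁ = 1.333 × 14.73 = 19.6.
Round up: n₁ = 20, giving n₂ = 3 × 20 = 60.

n₁ = 20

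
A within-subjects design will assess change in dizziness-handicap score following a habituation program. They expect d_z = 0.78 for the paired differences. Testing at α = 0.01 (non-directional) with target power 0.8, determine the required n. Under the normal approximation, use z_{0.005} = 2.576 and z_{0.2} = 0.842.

For a paired (one-sample on differences) test: n = ((z_{α/2} + z_β) / d)².
z_{α/2} + z_β = 2.576 + 0.842 = 3.418.
n = (3.418 / 0.78)² = 4.382² = 19.20.
Round up.

n = 20 pairs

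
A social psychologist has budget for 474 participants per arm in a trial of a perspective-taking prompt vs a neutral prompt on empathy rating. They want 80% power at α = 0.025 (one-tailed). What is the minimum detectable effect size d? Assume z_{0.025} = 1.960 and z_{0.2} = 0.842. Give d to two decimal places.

For two independent groups of n = 474 each: d_min = (z_{α} + z_β)·√(2/n).
z-sum = 1.960 + 0.842 = 2.802.
d_min = 2.802 × √(2/474) = 2.802 × 0.0650 = 0.182.

d_min ≈ 0.18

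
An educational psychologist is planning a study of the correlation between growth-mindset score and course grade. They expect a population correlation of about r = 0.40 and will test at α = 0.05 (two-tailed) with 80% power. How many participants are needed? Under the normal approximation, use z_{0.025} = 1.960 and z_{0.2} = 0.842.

n = 47

Fisher's z: C = ½·ln((1+r)/(1−r)) = ½·ln(2.3333) = 0.4236.
n = ((z_{α/2} + z_β)/C)² + 3.
(1.960 + 0.842) / 0.4236 = 2.802 / 0.4236 = 6.615.
n = 6.615² + 3 = 43.75 + 3 = 46.8.
Round up.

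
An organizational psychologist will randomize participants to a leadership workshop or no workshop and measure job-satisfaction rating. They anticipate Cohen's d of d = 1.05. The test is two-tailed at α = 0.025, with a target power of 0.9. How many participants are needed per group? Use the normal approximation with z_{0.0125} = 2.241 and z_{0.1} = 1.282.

For two independent groups with equal n: n = 2·((z_{α/2} + z_β) / d)².
z_{α/2} + z_β = 2.241 + 1.282 = 3.523.
n = 2 × (3.523 / 1.05)² = 2 × 3.355² = 2 × 11.26 = 22.5.
Round up to the next whole participant.

n = 23 per group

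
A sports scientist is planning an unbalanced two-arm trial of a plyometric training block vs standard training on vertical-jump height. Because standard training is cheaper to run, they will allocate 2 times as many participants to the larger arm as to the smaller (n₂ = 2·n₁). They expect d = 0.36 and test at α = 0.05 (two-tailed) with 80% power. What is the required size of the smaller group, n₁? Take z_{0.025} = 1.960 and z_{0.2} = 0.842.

With allocation ratio k = n₂/n₁ = 2, Var(x̄₁−x̄₂) = σ²(1/n₁ + 1/(k·n₁)) = σ²·(k+1)/(k·n₁).
So n₁ = (1 + 1/k)·((z_{α/2} + z_β)/d)² = 1.500 × (2.802/0.36)².
n₁ = 1.500 × 60.58 = 90.9.
Round up: n₁ = 91, giving n₂ = 2 × 91 = 182.

n₁ = 91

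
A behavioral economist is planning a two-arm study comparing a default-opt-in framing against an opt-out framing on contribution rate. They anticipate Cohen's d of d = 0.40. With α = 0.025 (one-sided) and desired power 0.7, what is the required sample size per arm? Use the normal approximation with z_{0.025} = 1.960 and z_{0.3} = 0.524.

For two independent groups with equal n: n = 2·((z_{α} + z_β) / d)².
z_{α} + z_β = 1.960 + 0.524 = 2.484.
n = 2 × (2.484 / 0.40)² = 2 × 6.210² = 2 × 38.56 = 77.1.
Round up to the next whole participant.

n = 78 per group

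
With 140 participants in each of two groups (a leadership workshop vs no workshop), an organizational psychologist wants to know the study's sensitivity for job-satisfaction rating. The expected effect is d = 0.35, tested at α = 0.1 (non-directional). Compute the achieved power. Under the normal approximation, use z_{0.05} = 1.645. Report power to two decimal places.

power ≈ 0.90

For two equal groups, power = Φ(d·√(n/2) − z_{α/2}).
d·√(n/2) = 0.35 × √(140/2) = 0.35 × 8.367 = 2.928.
z_β = 2.928 − 1.645 = 1.283.
Power = Φ(1.283) = 0.900.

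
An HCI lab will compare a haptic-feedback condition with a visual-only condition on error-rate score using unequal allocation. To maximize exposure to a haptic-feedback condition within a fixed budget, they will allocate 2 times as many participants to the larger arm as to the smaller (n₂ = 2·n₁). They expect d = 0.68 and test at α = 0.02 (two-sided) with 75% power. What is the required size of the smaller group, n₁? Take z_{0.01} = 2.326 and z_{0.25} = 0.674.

n₁ = 30

With allocation ratio k = n₂/n₁ = 2, Var(x̄₁−x̄₂) = σ²(1/n₁ + 1/(k·n₁)) = σ²·(k+1)/(k·n₁).
So n₁ = (1 + 1/k)·((z_{α/2} + z_β)/d)² = 1.500 × (3.000/0.68)².
n₁ = 1.500 × 19.46 = 29.2.
Round up: n₁ = 30, giving n₂ = 2 × 30 = 60.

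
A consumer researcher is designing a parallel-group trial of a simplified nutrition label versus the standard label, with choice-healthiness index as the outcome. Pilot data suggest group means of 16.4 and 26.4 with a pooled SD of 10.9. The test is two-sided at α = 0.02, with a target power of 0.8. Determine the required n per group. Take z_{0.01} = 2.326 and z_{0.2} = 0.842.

Cohen's d = |M₁ − M₂| / SD_pooled = |16.4 − 26.4| / 10.9 = 10.0 / 10.9 = 0.917.
For two independent groups with equal n: n = 2·((z_{α/2} + z_β) / d)².
z_{α/2} + z_β = 2.326 + 0.842 = 3.168.
n = 2 × (3.168 / 0.917)² = 2 × 3.455² = 2 × 11.94 = 23.9.
Round up to the next whole participant.

n = 24 per group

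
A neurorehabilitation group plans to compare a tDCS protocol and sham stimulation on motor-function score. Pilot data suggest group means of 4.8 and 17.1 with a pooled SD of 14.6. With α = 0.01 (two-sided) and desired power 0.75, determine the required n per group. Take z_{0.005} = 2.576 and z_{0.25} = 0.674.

n = 30 per group

Cohen's d = |M₁ − M₂| / SD_pooled = |4.8 − 17.1| / 14.6 = 12.3 / 14.6 = 0.842.
For two independent groups with equal n: n = 2·((z_{α/2} + z_β) / d)².
z_{α/2} + z_β = 2.576 + 0.674 = 3.250.
n = 2 × (3.250 / 0.842)² = 2 × 3.860² = 2 × 14.90 = 29.8.
Round up to the next whole participant.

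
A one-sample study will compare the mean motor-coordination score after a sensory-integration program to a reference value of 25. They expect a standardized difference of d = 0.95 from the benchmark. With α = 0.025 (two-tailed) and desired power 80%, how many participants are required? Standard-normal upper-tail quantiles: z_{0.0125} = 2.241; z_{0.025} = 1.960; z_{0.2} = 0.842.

For a one-sample test: n = ((z_{α/2} + z_β) / d)².
z_{α/2} + z_β = 2.241 + 0.842 = 3.083.
n = (3.083 / 0.95)² = 3.245² = 10.53.
Round up.

n = 11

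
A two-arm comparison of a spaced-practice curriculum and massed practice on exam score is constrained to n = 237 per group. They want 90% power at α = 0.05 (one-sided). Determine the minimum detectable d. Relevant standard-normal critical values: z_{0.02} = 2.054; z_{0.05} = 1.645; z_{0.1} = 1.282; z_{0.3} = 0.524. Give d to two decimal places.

d_min ≈ 0.27

For two independent groups of n = 237 each: d_min = (z_{α} + z_β)·√(2/n).
z-sum = 1.645 + 1.282 = 2.927.
d_min = 2.927 × √(2/237) = 2.927 × 0.0919 = 0.269.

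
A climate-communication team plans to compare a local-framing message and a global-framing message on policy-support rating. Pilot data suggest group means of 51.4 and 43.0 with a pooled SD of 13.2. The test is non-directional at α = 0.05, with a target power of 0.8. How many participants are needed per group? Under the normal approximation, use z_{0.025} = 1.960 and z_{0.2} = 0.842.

n = 39 per group

Cohen's d = |M₁ − M₂| / SD_pooled = |51.4 − 43.0| / 13.2 = 8.4 / 13.2 = 0.636.
For two independent groups with equal n: n = 2·((z_{α/2} + z_β) / d)².
z_{α/2} + z_β = 1.960 + 0.842 = 2.802.
n = 2 × (2.802 / 0.636)² = 2 × 4.406² = 2 × 19.41 = 38.8.
Round up to the next whole participant.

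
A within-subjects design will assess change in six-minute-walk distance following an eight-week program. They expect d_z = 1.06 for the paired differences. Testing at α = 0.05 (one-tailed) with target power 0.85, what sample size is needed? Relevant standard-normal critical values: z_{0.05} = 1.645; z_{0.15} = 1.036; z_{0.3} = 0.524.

n = 7 pairs

For a paired (one-sample on differences) test: n = ((z_{α} + z_β) / d)².
z_{α} + z_β = 1.645 + 1.036 = 2.681.
n = (2.681 / 1.06)² = 2.529² = 6.40.
Round up.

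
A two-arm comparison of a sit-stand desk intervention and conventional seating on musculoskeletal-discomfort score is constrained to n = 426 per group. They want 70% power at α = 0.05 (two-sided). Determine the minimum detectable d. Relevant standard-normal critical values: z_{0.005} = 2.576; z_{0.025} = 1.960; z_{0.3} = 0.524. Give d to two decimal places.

For two independent groups of n = 426 each: d_min = (z_{α/2} + z_β)·√(2/n).
z-sum = 1.960 + 0.524 = 2.484.
d_min = 2.484 × √(2/426) = 2.484 × 0.0685 = 0.170.

d_min ≈ 0.17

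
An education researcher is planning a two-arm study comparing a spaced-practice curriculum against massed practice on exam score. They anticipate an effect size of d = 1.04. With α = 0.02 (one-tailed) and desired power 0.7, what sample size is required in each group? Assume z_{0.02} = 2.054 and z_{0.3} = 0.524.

For two independent groups with equal n: n = 2·((z_{α} + z_β) / d)².
z_{α} + z_β = 2.054 + 0.524 = 2.578.
n = 2 × (2.578 / 1.04)² = 2 × 2.479² = 2 × 6.14 = 12.3.
Round up to the next whole participant.

n = 13 per group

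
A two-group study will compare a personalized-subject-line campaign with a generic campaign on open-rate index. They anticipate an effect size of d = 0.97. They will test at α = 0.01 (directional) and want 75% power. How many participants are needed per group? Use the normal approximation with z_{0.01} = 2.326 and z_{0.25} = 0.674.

n = 20 per group

For two independent groups with equal n: n = 2·((z_{α} + z_β) / d)².
z_{α} + z_β = 2.326 + 0.674 = 3.000.
n = 2 × (3.000 / 0.97)² = 2 × 3.093² = 2 × 9.57 = 19.1.
Round up to the next whole participant.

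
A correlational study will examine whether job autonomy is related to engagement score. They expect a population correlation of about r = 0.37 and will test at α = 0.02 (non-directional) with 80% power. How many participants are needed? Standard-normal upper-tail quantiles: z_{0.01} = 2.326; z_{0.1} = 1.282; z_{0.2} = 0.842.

Fisher's z: C = ½·ln((1+r)/(1−r)) = ½·ln(2.1746) = 0.3884.
n = ((z_{α/2} + z_β)/C)² + 3.
(2.326 + 0.842) / 0.3884 = 3.168 / 0.3884 = 8.157.
n = 8.157² + 3 = 66.53 + 3 = 69.5.
Round up.

n = 70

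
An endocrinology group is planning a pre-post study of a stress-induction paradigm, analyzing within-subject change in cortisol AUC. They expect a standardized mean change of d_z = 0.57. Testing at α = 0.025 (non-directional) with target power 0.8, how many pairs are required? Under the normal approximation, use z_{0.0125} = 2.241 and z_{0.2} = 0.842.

For a paired (one-sample on differences) test: n = ((z_{α/2} + z_β) / d)².
z_{α/2} + z_β = 2.241 + 0.842 = 3.083.
n = (3.083 / 0.57)² = 5.409² = 29.25.
Round up.

n = 30 pairs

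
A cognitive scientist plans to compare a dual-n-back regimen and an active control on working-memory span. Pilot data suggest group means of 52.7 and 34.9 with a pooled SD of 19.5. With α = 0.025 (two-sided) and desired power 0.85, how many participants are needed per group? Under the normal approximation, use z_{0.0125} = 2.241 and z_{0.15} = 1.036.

Cohen's d = |M₁ − M₂| / SD_pooled = |52.7 − 34.9| / 19.5 = 17.8 / 19.5 = 0.913.
For two independent groups with equal n: n = 2·((z_{α/2} + z_β) / d)².
z_{α/2} + z_β = 2.241 + 1.036 = 3.277.
n = 2 × (3.277 / 0.913)² = 2 × 3.589² = 2 × 12.88 = 25.8.
Round up to the next whole participant.

n = 26 per group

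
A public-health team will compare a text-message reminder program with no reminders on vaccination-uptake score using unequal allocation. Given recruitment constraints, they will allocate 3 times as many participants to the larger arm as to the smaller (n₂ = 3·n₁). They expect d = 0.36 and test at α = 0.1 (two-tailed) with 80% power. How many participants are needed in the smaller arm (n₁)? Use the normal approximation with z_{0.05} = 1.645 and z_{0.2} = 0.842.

n₁ = 64

With allocation ratio k = n₂/n₁ = 3, Var(x̄₁−x̄₂) = σ²(1/n₁ + 1/(k·n₁)) = σ²·(k+1)/(k·n₁).
So n₁ = (1 + 1/k)·((z_{α/2} + z_β)/d)² = 1.333 × (2.487/0.36)².
n₁ = 1.333 × 47.73 = 63.6.
Round up: n₁ = 64, giving n₂ = 3 × 64 = 192.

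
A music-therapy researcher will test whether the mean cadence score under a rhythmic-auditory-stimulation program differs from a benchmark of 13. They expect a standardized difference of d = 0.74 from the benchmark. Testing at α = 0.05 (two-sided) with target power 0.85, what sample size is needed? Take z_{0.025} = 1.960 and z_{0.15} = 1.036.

For a one-sample test: n = ((z_{α/2} + z_β) / d)².
z_{α/2} + z_β = 1.960 + 1.036 = 2.996.
n = (2.996 / 0.74)² = 4.049² = 16.39.
Round up.

n = 17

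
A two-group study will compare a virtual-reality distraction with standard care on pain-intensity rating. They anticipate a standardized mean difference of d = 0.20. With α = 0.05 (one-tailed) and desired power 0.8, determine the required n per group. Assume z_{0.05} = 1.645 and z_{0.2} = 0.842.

For two independent groups with equal n: n = 2·((z_{α} + z_β) / d)².
z_{α} + z_β = 1.645 + 0.842 = 2.487.
n = 2 × (2.487 / 0.20)² = 2 × 12.435² = 2 × 154.63 = 309.3.
Round up to the next whole participant.

n = 310 per group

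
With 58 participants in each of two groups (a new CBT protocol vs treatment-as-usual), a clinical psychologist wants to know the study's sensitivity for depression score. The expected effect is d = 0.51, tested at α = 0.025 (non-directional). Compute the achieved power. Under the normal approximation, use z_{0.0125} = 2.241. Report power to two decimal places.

power ≈ 0.69

For two equal groups, power = Φ(d·√(n/2) − z_{α/2}).
d·√(n/2) = 0.51 × √(58/2) = 0.51 × 5.385 = 2.746.
z_β = 2.746 − 2.241 = 0.505.
Power = Φ(0.505) = 0.693.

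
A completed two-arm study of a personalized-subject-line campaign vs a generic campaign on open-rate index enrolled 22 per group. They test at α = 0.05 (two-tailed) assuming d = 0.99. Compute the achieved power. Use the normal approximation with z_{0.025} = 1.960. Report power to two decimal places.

power ≈ 0.91

For two equal groups, power = Φ(d·√(n/2) − z_{α/2}).
d·√(n/2) = 0.99 × √(22/2) = 0.99 × 3.317 = 3.283.
z_β = 3.283 − 1.960 = 1.323.
Power = Φ(1.323) = 0.907.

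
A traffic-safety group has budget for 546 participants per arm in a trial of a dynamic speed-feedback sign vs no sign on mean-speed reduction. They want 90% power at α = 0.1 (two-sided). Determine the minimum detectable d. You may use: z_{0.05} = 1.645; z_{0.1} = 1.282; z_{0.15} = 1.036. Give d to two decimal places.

For two independent groups of n = 546 each: d_min = (z_{α/2} + z_β)·√(2/n).
z-sum = 1.645 + 1.282 = 2.927.
d_min = 2.927 × √(2/546) = 2.927 × 0.0605 = 0.177.

d_min ≈ 0.18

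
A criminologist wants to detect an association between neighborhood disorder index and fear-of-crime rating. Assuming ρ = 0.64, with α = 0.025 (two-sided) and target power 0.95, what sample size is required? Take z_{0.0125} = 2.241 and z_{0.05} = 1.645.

Fisher's z: C = ½·ln((1+r)/(1−r)) = ½·ln(4.5556) = 0.7582.
n = ((z_{α/2} + z_β)/C)² + 3.
(2.241 + 1.645) / 0.7582 = 3.886 / 0.7582 = 5.125.
n = 5.125² + 3 = 26.27 + 3 = 29.3.
Round up.

n = 30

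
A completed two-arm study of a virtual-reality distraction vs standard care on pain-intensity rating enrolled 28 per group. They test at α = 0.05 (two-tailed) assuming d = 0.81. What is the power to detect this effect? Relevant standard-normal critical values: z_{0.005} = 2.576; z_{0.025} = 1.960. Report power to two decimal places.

For two equal groups, power = Φ(d·√(n/2) − z_{α/2}).
d·√(n/2) = 0.81 × √(28/2) = 0.81 × 3.742 = 3.031.
z_β = 3.031 − 1.960 = 1.071.
Power = Φ(1.071) = 0.858.

power ≈ 0.86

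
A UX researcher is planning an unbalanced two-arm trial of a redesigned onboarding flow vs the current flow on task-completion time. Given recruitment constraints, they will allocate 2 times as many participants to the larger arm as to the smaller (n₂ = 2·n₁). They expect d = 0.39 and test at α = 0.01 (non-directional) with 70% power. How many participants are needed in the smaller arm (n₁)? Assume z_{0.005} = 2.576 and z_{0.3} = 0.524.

n₁ = 95

With allocation ratio k = n₂/n₁ = 2, Var(x̄₁−x̄₂) = σ²(1/n₁ + 1/(k·n₁)) = σ²·(k+1)/(k·n₁).
So n₁ = (1 + 1/k)·((z_{α/2} + z_β)/d)² = 1.500 × (3.100/0.39)².
n₁ = 1.500 × 63.18 = 94.8.
Round up: n₁ = 95, giving n₂ = 2 × 95 = 190.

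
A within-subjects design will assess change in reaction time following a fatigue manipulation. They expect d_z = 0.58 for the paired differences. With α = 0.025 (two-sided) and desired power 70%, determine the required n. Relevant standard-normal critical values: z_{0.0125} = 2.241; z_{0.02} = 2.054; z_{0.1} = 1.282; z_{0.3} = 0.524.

n = 23 pairs

For a paired (one-sample on differences) test: n = ((z_{α/2} + z_β) / d)².
z_{α/2} + z_β = 2.241 + 0.524 = 2.765.
n = (2.765 / 0.58)² = 4.767² = 22.73.
Round up.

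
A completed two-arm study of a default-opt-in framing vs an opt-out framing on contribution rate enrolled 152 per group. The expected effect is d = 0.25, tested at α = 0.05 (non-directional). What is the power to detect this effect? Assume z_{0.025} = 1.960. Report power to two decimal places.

For two equal groups, power = Φ(d·√(n/2) − z_{α/2}).
d·√(n/2) = 0.25 × √(152/2) = 0.25 × 8.718 = 2.179.
z_β = 2.179 − 1.960 = 0.219.
Power = Φ(0.219) = 0.587.

power ≈ 0.59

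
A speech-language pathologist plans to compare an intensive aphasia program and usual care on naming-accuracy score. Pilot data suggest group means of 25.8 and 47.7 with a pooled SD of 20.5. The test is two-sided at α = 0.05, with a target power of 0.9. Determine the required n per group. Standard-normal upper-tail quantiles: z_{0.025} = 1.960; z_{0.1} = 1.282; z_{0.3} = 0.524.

n = 19 per group

Cohen's d = |M₁ − M₂| / SD_pooled = |25.8 − 47.7| / 20.5 = 21.9 / 20.5 = 1.068.
For two independent groups with equal n: n = 2·((z_{α/2} + z_β) / d)².
z_{α/2} + z_β = 1.960 + 1.282 = 3.242.
n = 2 × (3.242 / 1.068)² = 2 × 3.036² = 2 × 9.21 = 18.4.
Round up to the next whole participant.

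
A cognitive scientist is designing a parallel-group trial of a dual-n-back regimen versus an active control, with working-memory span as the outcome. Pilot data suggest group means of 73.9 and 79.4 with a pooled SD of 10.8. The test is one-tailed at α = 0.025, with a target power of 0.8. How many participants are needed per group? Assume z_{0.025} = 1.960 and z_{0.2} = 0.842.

Cohen's d = |M₁ − M₂| / SD_pooled = |73.9 − 79.4| / 10.8 = 5.5 / 10.8 = 0.509.
For two independent groups with equal n: n = 2·((z_{α} + z_β) / d)².
z_{α} + z_β = 1.960 + 0.842 = 2.802.
n = 2 × (2.802 / 0.509)² = 2 × 5.505² = 2 × 30.30 = 60.6.
Round up to the next whole participant.

n = 61 per group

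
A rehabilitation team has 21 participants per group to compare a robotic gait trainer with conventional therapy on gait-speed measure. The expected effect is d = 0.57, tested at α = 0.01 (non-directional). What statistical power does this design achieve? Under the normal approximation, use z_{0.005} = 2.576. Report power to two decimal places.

For two equal groups, power = Φ(d·√(n/2) − z_{α/2}).
d·√(n/2) = 0.57 × √(21/2) = 0.57 × 3.240 = 1.847.
z_β = 1.847 − 2.576 = -0.729.
Power = Φ(-0.729) = 0.233.

power ≈ 0.23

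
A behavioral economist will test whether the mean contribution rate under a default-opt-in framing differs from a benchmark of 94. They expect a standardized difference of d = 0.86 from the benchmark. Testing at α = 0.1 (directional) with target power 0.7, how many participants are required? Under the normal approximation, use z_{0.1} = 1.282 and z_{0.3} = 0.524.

For a one-sample test: n = ((z_{α} + z_β) / d)².
z_{α} + z_β = 1.282 + 0.524 = 1.806.
n = (1.806 / 0.86)² = 2.100² = 4.41.
Round up.

n = 5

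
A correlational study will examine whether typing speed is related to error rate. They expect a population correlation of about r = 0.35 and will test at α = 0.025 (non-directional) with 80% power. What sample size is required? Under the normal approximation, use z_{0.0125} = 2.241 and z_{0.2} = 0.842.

Fisher's z: C = ½·ln((1+r)/(1−r)) = ½·ln(2.0769) = 0.3654.
n = ((z_{α/2} + z_β)/C)² + 3.
(2.241 + 0.842) / 0.3654 = 3.083 / 0.3654 = 8.437.
n = 8.437² + 3 = 71.19 + 3 = 74.2.
Round up.

n = 75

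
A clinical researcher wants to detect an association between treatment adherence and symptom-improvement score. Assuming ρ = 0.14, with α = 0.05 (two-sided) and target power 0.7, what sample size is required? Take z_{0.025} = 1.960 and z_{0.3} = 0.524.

Fisher's z: C = ½·ln((1+r)/(1−r)) = ½·ln(1.3256) = 0.1409.
n = ((z_{α/2} + z_β)/C)² + 3.
(1.960 + 0.524) / 0.1409 = 2.484 / 0.1409 = 17.630.
n = 17.630² + 3 = 310.80 + 3 = 313.8.
Round up.

n = 314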